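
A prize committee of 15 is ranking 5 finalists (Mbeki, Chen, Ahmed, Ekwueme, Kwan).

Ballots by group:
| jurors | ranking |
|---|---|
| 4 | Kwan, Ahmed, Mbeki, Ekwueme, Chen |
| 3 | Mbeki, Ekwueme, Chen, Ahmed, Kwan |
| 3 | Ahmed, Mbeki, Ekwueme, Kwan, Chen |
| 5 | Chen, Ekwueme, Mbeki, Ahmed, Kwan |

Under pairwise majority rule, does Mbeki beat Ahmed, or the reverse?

Mbeki

Ballots ranking Mbeki above Ahmed: 3 + 5 = 8.
Ballots ranking Ahmed above Mbeki: 15 − 8 = 7.
Mbeki wins the head-to-head 8–7.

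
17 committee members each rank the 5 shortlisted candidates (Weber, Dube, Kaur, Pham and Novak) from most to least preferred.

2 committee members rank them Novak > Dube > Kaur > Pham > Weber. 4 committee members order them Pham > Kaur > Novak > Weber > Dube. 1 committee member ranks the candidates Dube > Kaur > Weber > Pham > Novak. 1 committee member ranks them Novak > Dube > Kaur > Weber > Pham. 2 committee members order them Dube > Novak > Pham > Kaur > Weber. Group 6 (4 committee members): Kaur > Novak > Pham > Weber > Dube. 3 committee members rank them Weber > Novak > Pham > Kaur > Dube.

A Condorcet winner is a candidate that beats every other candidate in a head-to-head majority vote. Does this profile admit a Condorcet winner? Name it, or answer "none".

none

Pairwise majorities:
Weber vs Dube: Weber preferred on 4+4+3 = 11 ballots; Weber wins 11–6.
Weber vs Kaur: 3 to 14, Kaur.
Weber vs Pham: 5 to 12, Pham.
Weber vs Novak: 4 to 13, Novak.
Dube vs Kaur: 2+1+1+2 = 6 for Dube, 11 for Kaur — Kaur by 11–6.
Dube vs Pham: Dube is ranked higher on 2+1+1+2 = 6 ballots, Pham on 11. Pham wins 11–6.
Dube vs Novak: 1+2 = 3 for Dube, 14 for Novak — Novak by 14–3.
Kaur vs Pham: Kaur preferred on 2+1+1+4 = 8 ballots; Pham wins 9–8.
Kaur vs Novak: 9 to 8, Kaur.
Pham vs Novak: Pham preferred on 4+1 = 5 ballots; Novak wins 12–5.
No candidate is unbeaten: Weber loses to Kaur; Dube loses to Weber; Kaur loses to Pham; Pham loses to Novak; Novak loses to Kaur. In particular Kaur > Novak > Pham > Kaur is a majority cycle — no Condorcet winner exists.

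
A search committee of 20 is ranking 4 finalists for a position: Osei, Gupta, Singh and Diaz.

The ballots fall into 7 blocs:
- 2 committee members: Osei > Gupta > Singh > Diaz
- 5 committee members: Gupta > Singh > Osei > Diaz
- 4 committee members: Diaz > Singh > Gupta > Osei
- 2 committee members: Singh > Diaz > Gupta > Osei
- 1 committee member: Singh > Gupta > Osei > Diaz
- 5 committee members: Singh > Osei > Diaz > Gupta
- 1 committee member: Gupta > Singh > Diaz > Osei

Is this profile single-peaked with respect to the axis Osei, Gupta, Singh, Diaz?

no

Axis positions: Osei=1, Gupta=2, Singh=3, Diaz=4.
Bloc 1 (peak Osei at position 1): ranking walks positions 1-2-3-4, expanding outward from the peak — single-peaked.
Bloc 2 (peak Gupta at position 2): ranking walks positions 2-3-1-4, expanding outward from the peak — single-peaked.
Bloc 3 (peak Diaz at position 4): ranking walks positions 4-3-2-1, expanding outward from the peak — single-peaked.
Bloc 4 (peak Singh at position 3): ranking walks positions 3-4-2-1, expanding outward from the peak — single-peaked.
Bloc 5 (peak Singh at position 3): ranking walks positions 3-2-1-4, expanding outward from the peak — single-peaked.
Bloc 6: ranking walks positions 3-1-4-2; Osei is ranked above Gupta even though Gupta lies between Osei and the peak Singh on the axis — preferences dip and rise again. Not single-peaked.
Bloc 7 (peak Gupta at position 2): ranking walks positions 2-3-4-1, expanding outward from the peak — single-peaked.
Bloc 6 violates single-peakedness, so the profile is not single-peaked on this axis.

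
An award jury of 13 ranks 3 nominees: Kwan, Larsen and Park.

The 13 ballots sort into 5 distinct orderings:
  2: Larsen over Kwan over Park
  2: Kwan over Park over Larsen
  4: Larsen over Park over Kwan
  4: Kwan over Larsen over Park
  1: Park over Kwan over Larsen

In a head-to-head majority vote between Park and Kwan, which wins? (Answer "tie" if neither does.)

Ballots ranking Park above Kwan: 4 + 1 = 5.
Ballots ranking Kwan above Park: 13 − 5 = 8.
Kwan wins the head-to-head 8–5.

Kwan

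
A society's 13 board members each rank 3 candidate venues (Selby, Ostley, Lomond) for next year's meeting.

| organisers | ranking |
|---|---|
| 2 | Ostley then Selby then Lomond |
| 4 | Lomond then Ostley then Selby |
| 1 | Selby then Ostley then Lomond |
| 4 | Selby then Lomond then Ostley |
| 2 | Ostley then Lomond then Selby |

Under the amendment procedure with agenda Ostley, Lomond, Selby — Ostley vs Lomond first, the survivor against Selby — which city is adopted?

Round 1: Ostley vs Lomond — 5–8, Lomond advances.
Round 2: Lomond vs Selby — 6–7, Selby advances.
Selby survives the agenda.

Selby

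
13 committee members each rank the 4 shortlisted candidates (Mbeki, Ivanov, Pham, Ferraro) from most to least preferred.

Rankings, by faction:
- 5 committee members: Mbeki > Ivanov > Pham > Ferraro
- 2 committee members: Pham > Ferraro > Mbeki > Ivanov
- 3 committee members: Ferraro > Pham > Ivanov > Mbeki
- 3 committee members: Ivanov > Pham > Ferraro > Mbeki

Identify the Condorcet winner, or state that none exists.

none

Check each pair by majority over 13 ballots:
Mbeki vs Ivanov: 5+2 = 7 for Mbeki, 6 for Ivanov — Mbeki by 7–6.
Mbeki vs Pham: Mbeki preferred on 5 ballots; Pham wins 8–5.
Mbeki vs Ferraro: 5 for Mbeki, 8 for Ferraro — Ferraro by 8–5.
Ivanov vs Pham: 5+3 = 8 for Ivanov, 5 for Pham — Ivanov by 8–5.
Ivanov vs Ferraro: 8 to 5, Ivanov.
Pham vs Ferraro: 10 to 3, Pham.
Each candidate drops at least one matchup (Mbeki loses to Pham; Ivanov loses to Mbeki; Pham loses to Ivanov; Ferraro loses to Ivanov); the cycle Mbeki > Ivanov > Pham > Mbeki rules out a Condorcet winner.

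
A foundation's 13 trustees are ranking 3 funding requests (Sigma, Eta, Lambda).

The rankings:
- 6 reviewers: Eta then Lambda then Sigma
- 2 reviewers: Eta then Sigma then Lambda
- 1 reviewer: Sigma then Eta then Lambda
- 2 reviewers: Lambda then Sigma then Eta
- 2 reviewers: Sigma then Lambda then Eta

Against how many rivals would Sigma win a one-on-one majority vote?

0

Sigma against each rival (13 reviewers):
Sigma vs Eta: Sigma is ranked higher on 1+2+2 = 5 ballots, Eta on 8. Eta wins 8–5.
Sigma vs Lambda: 5 to 8, Lambda.
Sigma beats no one; loses to Eta, Lambda — 0 pairwise wins.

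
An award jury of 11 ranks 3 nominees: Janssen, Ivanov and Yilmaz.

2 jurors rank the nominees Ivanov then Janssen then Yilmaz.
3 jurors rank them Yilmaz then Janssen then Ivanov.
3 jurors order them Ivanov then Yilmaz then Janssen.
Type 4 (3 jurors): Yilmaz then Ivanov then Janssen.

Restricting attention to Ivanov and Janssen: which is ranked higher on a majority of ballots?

Ivanov

Ballots ranking Ivanov above Janssen: 2 + 3 + 3 = 8.
Ballots ranking Janssen above Ivanov: 11 − 8 = 3.
Ivanov wins the head-to-head 8–3.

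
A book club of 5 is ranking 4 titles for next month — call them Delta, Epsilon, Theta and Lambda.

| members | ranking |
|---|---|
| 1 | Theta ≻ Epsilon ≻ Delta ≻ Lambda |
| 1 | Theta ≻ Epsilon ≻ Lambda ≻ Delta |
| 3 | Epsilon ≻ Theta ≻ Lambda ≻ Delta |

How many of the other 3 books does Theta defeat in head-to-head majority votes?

Theta against each rival (5 members):
Theta vs Delta: 5 to 0, Theta.
Theta vs Epsilon: Epsilon wins 3–2.
Theta–Lambda: Theta 5–0.
Theta beats Delta, Lambda; loses to Epsilon — 2 pairwise wins.

2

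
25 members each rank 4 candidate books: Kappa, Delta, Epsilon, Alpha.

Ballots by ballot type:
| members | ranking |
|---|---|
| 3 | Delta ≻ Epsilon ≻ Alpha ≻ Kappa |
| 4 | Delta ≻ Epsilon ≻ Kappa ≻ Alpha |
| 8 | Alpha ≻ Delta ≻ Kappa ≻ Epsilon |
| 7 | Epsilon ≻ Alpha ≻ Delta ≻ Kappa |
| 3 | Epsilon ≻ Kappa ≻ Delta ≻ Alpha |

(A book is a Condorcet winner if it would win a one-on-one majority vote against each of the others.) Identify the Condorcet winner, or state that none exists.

Check each pair by majority over 25 ballots:
Kappa vs Delta: 3 for Kappa, 22 for Delta — Delta by 22–3.
Kappa vs Epsilon: Epsilon, 17–8.
Kappa vs Alpha: 7 to 18, Alpha.
Delta vs Epsilon: Delta is ranked higher on 3+4+8 = 15 ballots, Epsilon on 10. Delta wins 15–10.
Delta vs Alpha: 10 to 15, Alpha.
Epsilon vs Alpha: Epsilon is ranked higher on 3+4+7+3 = 17 ballots, Alpha on 8. Epsilon wins 17–8.
Each book drops at least one matchup (Kappa loses to Delta; Delta loses to Alpha; Epsilon loses to Delta; Alpha loses to Epsilon); the cycle Delta → Epsilon → Alpha → Delta rules out a Condorcet winner.

none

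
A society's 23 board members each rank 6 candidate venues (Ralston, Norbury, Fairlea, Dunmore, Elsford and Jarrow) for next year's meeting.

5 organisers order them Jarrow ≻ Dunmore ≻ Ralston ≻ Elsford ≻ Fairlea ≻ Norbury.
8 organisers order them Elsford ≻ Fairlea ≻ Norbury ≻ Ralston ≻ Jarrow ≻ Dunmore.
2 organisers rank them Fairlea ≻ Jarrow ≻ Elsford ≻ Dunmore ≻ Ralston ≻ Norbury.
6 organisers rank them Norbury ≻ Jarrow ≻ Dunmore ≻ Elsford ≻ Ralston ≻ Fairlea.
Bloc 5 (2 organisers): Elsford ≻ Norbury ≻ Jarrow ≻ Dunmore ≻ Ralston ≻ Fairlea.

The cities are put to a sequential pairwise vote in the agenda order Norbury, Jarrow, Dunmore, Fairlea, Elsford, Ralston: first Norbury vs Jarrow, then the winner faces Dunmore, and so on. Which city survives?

Elsford

Round 1: Norbury vs Jarrow — 16–7, Norbury advances.
Round 2: Norbury vs Dunmore — 16–7, Norbury advances.
Round 3: Norbury vs Fairlea — 8–15, Fairlea advances.
Round 4: Fairlea vs Elsford — 2–21, Elsford advances.
Round 5: Elsford vs Ralston — 18–5, Elsford advances.
Elsford survives the agenda.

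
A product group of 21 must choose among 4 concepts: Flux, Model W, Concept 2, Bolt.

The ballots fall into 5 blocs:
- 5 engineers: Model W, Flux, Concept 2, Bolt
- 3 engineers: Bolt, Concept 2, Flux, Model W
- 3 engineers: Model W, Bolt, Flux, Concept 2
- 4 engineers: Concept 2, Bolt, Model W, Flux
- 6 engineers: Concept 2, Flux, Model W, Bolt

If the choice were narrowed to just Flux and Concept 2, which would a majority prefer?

Concept 2

Ballots ranking Flux above Concept 2: 5 + 3 = 8.
Ballots ranking Concept 2 above Flux: 21 − 8 = 13.
Concept 2 wins the head-to-head 13–8.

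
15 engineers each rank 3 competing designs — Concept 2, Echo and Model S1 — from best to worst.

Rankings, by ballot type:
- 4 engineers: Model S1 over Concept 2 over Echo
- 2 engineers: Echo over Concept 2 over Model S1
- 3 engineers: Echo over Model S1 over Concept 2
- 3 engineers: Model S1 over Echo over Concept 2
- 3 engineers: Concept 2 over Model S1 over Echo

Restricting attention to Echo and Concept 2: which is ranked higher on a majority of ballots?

Ballots ranking Echo above Concept 2: 2 + 3 + 3 = 8.
Ballots ranking Concept 2 above Echo: 15 − 8 = 7.
Echo wins the head-to-head 8–7.

Echo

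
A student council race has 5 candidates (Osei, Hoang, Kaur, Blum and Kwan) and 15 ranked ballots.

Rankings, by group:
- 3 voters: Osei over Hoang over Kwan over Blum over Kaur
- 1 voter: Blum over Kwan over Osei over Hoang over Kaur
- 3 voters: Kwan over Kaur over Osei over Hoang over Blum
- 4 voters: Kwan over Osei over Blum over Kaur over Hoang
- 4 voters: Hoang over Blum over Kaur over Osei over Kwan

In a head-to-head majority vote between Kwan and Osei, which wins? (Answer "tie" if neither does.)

Ballots ranking Kwan above Osei: 1 + 3 + 4 = 8.
Ballots ranking Osei above Kwan: 15 − 8 = 7.
Kwan wins the head-to-head 8–7.

Kwan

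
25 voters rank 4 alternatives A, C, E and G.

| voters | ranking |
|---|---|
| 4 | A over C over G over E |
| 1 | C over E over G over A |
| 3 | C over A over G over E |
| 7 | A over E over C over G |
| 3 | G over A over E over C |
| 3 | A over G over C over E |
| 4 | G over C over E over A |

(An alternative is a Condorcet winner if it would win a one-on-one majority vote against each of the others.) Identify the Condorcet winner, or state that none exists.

Check each pair by majority over 25 ballots:
A vs C: A preferred on 4+7+3+3 = 17 ballots; A wins 17–8.
A vs E: 20 to 5, A.
A vs G: A preferred on 4+3+7+3 = 17 ballots; A wins 17–8.
C vs E: 4+1+3+3+4 = 15 for C, 10 for E — C by 15–10.
C vs G: C is ranked higher on 4+1+3+7 = 15 ballots, G on 10. C wins 15–10.
E vs G: 8 to 17, G.
A wins every pairwise contest, so A is the Condorcet winner.

A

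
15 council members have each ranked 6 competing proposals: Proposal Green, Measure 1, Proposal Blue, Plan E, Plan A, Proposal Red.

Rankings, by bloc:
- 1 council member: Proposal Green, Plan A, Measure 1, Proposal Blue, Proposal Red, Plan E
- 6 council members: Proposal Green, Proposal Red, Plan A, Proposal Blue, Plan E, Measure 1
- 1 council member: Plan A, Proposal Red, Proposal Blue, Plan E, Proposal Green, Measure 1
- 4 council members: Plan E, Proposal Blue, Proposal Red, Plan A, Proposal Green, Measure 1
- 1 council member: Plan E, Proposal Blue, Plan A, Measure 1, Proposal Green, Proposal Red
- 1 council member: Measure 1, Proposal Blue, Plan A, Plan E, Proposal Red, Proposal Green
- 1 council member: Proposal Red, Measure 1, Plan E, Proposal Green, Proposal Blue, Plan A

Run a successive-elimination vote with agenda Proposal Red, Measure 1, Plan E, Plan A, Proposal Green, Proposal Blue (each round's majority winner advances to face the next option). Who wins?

Round 1: Proposal Red vs Measure 1 — 12–3, Proposal Red advances.
Round 2: Proposal Red vs Plan E — 9–6, Proposal Red advances.
Round 3: Proposal Red vs Plan A — 11–4, Proposal Red advances.
Round 4: Proposal Red vs Proposal Green — 7–8, Proposal Green advances.
Round 5: Proposal Green vs Proposal Blue — 8–7, Proposal Green advances.
The agenda winner is Proposal Green.

Proposal Green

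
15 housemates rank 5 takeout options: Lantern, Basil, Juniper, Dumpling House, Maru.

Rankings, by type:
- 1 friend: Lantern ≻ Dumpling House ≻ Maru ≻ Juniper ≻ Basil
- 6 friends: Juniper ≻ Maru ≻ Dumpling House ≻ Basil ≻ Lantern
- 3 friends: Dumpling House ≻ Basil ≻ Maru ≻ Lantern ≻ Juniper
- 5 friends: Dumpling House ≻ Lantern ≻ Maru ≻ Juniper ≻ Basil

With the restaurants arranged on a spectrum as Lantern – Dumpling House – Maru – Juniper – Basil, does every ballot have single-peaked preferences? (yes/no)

no

Axis positions: Lantern=1, Dumpling House=2, Maru=3, Juniper=4, Basil=5.
Type 1 (peak Lantern at position 1): ranking walks positions 1-2-3-4-5, expanding outward from the peak — single-peaked.
Type 2 (peak Juniper at position 4): ranking walks positions 4-3-2-5-1, expanding outward from the peak — single-peaked.
Type 3: ranking walks positions 2-5-3-1-4; Basil is ranked above Maru even though Maru lies between Basil and the peak Dumpling House on the axis — preferences dip and rise again. Not single-peaked.
Type 4 (peak Dumpling House at position 2): ranking walks positions 2-1-3-4-5, expanding outward from the peak — single-peaked.
Type 3 violates single-peakedness, so the profile is not single-peaked on this axis.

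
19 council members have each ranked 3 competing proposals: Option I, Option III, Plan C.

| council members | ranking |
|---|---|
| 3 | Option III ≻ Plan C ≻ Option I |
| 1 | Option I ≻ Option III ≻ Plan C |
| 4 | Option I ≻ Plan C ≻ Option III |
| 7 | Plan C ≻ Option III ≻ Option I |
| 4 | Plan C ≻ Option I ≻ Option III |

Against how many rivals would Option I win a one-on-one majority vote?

0

Option I against each rival (19 council members):
Option I vs Option III: 1+4+4 = 9 for Option I, 10 for Option III — Option III by 10–9.
Option I–Plan C: Plan C 14–5.
Option I beats no one; loses to Option III, Plan C — 0 pairwise wins.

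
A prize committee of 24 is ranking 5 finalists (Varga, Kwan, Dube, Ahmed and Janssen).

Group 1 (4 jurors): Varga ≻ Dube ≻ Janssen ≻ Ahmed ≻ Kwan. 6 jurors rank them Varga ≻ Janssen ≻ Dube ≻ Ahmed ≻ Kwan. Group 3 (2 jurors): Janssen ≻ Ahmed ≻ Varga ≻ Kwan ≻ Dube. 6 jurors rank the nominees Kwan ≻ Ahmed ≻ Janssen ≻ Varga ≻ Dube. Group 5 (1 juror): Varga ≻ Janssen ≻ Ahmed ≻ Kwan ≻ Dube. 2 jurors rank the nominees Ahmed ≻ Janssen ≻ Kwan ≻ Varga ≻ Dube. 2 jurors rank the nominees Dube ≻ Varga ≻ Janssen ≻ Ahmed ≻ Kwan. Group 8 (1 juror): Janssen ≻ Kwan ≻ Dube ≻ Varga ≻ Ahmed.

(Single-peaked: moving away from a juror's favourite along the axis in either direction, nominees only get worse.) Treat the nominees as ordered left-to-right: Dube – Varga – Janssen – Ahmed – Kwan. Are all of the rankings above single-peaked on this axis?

no

Axis positions: Dube=1, Varga=2, Janssen=3, Ahmed=4, Kwan=5.
Group 1 (peak Varga at position 2): ranking walks positions 2-1-3-4-5, expanding outward from the peak — single-peaked.
Group 2 (peak Varga at position 2): ranking walks positions 2-3-1-4-5, expanding outward from the peak — single-peaked.
Group 3 (peak Janssen at position 3): ranking walks positions 3-4-2-5-1, expanding outward from the peak — single-peaked.
Group 4 (peak Kwan at position 5): ranking walks positions 5-4-3-2-1, expanding outward from the peak — single-peaked.
Group 5 (peak Varga at position 2): ranking walks positions 2-3-4-5-1, expanding outward from the peak — single-peaked.
Group 6 (peak Ahmed at position 4): ranking walks positions 4-3-5-2-1, expanding outward from the peak — single-peaked.
Group 7 (peak Dube at position 1): ranking walks positions 1-2-3-4-5, expanding outward from the peak — single-peaked.
Group 8: ranking walks positions 3-5-1-2-4; Kwan is ranked above Ahmed even though Ahmed lies between Kwan and the peak Janssen on the axis — preferences dip and rise again. Not single-peaked.
Group 8 violates single-peakedness, so the profile is not single-peaked on this axis.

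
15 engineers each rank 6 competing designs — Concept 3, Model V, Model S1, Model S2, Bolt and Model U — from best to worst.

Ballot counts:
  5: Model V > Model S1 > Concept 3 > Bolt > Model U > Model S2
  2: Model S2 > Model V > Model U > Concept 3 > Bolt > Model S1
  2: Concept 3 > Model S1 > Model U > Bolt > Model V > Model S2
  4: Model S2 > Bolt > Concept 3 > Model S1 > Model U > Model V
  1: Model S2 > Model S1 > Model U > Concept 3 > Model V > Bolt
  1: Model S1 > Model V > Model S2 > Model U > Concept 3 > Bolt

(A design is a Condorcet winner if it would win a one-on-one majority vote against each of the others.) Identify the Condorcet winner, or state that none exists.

none

Head-to-head results (15 engineers):
Concept 3 vs Model V: Model V wins 8–7.
Concept 3 vs Model S1: Concept 3 wins 8–7.
Concept 3 vs Model S2: Model S2, 8–7.
Concept 3 vs Bolt: Concept 3 wins 11–4.
Concept 3 vs Model U: Concept 3 wins 11–4.
Model V–Model S1: Model S1 8–7.
Model V vs Model S2: Model V wins 8–7.
Model V vs Bolt: Model V, 9–6.
Model V vs Model U: Model V wins 8–7.
Model S1 vs Model S2: Model S1 wins 8–7.
Model S1 vs Bolt: Model S1, 9–6.
Model S1 vs Model U: Model S1, 13–2.
Model S2–Bolt: Model S2 8–7.
Model S2 vs Model U: Model S2 wins 8–7.
Bolt vs Model U: Bolt wins 9–6.
Each design drops at least one matchup (Concept 3 loses to Model V; Model V loses to Model S1; Model S1 loses to Concept 3; Model S2 loses to Model V; Bolt loses to Concept 3; Model U loses to Concept 3); the cycle Concept 3 → Model S1 → Model V → Concept 3 rules out a Condorcet winner.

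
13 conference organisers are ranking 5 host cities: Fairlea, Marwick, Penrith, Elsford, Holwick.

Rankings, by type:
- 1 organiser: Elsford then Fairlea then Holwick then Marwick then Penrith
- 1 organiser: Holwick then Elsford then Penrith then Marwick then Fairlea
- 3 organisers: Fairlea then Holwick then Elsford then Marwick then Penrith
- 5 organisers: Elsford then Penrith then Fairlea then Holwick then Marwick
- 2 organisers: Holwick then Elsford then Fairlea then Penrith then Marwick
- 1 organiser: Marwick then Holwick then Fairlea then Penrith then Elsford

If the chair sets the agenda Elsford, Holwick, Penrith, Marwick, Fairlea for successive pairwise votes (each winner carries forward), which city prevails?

Fairlea

Round 1: Elsford vs Holwick — 6–7, Holwick advances.
Round 2: Holwick vs Penrith — 8–5, Holwick advances.
Round 3: Holwick vs Marwick — 12–1, Holwick advances.
Round 4: Holwick vs Fairlea — 4–9, Fairlea advances.
The agenda winner is Fairlea.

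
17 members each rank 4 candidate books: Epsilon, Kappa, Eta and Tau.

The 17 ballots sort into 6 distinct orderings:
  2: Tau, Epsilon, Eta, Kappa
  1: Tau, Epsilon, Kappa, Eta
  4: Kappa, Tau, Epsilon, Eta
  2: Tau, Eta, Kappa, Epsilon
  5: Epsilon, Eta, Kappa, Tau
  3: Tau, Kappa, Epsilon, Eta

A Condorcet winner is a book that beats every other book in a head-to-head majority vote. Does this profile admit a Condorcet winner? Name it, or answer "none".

none

Check each pair by majority over 17 ballots:
Epsilon vs Kappa: Epsilon preferred on 2+1+5 = 8 ballots; Kappa wins 9–8.
Epsilon vs Eta: Epsilon preferred on 2+1+4+5+3 = 15 ballots; Epsilon wins 15–2.
Epsilon vs Tau: 5 to 12, Tau.
Kappa vs Eta: 1+4+3 = 8 for Kappa, 9 for Eta — Eta by 9–8.
Kappa vs Tau: Kappa is ranked higher on 4+5 = 9 ballots, Tau on 8. Kappa wins 9–8.
Eta vs Tau: 5 for Eta, 12 for Tau — Tau by 12–5.
No book is unbeaten: Epsilon loses to Kappa; Kappa loses to Eta; Eta loses to Epsilon; Tau loses to Kappa. In particular Epsilon → Eta → Kappa → Epsilon is a majority cycle — no Condorcet winner exists.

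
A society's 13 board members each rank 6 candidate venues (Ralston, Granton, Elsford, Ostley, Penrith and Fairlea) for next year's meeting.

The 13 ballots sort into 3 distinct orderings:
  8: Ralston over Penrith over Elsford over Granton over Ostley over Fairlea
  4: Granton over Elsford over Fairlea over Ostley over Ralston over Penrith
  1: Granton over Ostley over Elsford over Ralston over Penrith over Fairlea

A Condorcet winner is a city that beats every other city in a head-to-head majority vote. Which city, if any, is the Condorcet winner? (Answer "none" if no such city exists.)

Ralston

Pairwise majorities:
Ralston vs Granton: 8 to 5, Ralston.
Ralston vs Elsford: 8 for Ralston, 5 for Elsford — Ralston by 8–5.
Ralston vs Ostley: Ralston is ranked higher on 8 ballots, Ostley on 5. Ralston wins 8–5.
Ralston vs Penrith: 8+4+1 = 13 for Ralston, 0 for Penrith — Ralston by 13–0.
Ralston vs Fairlea: Ralston preferred on 8+1 = 9 ballots; Ralston wins 9–4.
Granton vs Elsford: 4+1 = 5 for Granton, 8 for Elsford — Elsford by 8–5.
Granton vs Ostley: Granton is ranked higher on 8+4+1 = 13 ballots, Ostley on 0. Granton wins 13–0.
Granton vs Penrith: 4+1 = 5 for Granton, 8 for Penrith — Penrith by 8–5.
Granton vs Fairlea: 8+4+1 = 13 for Granton, 0 for Fairlea — Granton by 13–0.
Elsford vs Ostley: Elsford is ranked higher on 8+4 = 12 ballots, Ostley on 1. Elsford wins 12–1.
Elsford vs Penrith: Elsford is ranked higher on 4+1 = 5 ballots, Penrith on 8. Penrith wins 8–5.
Elsford vs Fairlea: 8+4+1 = 13 for Elsford, 0 for Fairlea — Elsford by 13–0.
Ostley vs Penrith: Ostley is ranked higher on 4+1 = 5 ballots, Penrith on 8. Penrith wins 8–5.
Ostley vs Fairlea: 8+1 = 9 for Ostley, 4 for Fairlea — Ostley by 9–4.
Penrith vs Fairlea: Penrith preferred on 8+1 = 9 ballots; Penrith wins 9–4.
Ralston wins every pairwise contest, so Ralston is the Condorcet winner.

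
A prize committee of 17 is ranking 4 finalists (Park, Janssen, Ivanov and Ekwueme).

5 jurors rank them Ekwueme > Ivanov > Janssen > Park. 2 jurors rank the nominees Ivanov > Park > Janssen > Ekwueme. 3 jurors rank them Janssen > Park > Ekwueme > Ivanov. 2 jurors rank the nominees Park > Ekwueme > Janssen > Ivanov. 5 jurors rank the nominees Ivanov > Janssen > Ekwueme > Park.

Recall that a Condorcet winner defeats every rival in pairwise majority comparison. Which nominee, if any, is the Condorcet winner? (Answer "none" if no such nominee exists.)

Check each pair by majority over 17 ballots:
Park vs Janssen: 4 to 13, Janssen.
Park vs Ivanov: Park is ranked higher on 3+2 = 5 ballots, Ivanov on 12. Ivanov wins 12–5.
Park vs Ekwueme: 7 to 10, Ekwueme.
Janssen vs Ivanov: Janssen preferred on 3+2 = 5 ballots; Ivanov wins 12–5.
Janssen vs Ekwueme: 2+3+5 = 10 for Janssen, 7 for Ekwueme — Janssen by 10–7.
Ivanov vs Ekwueme: Ivanov preferred on 2+5 = 7 ballots; Ekwueme wins 10–7.
No nominee is unbeaten: Park loses to Janssen; Janssen loses to Ivanov; Ivanov loses to Ekwueme; Ekwueme loses to Janssen. In particular Janssen → Ekwueme → Ivanov → Janssen is a majority cycle — no Condorcet winner exists.

none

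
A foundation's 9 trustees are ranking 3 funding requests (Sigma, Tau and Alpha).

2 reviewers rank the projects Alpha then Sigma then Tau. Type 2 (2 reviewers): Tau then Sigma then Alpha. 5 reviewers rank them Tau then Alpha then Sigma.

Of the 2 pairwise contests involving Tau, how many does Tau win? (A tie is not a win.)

2

Tau against each rival (9 reviewers):
Tau vs Sigma: 2+5 = 7 for Tau, 2 for Sigma — Tau by 7–2.
Tau vs Alpha: 7 to 2, Tau.
Tau beats Sigma, Alpha — 2 pairwise wins.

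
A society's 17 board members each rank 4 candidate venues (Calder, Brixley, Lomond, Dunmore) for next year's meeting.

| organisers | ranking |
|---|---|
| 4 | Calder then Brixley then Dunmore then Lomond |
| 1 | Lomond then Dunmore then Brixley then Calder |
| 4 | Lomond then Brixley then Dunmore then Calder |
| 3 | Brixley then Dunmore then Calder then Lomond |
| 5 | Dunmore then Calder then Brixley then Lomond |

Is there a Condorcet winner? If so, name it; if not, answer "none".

none

Check each pair by majority over 17 ballots:
Calder vs Brixley: Calder preferred on 4+5 = 9 ballots; Calder wins 9–8.
Calder vs Lomond: 12 to 5, Calder.
Calder vs Dunmore: Calder is ranked higher on 4 ballots, Dunmore on 13. Dunmore wins 13–4.
Brixley vs Lomond: 4+3+5 = 12 for Brixley, 5 for Lomond — Brixley by 12–5.
Brixley vs Dunmore: 4+4+3 = 11 for Brixley, 6 for Dunmore — Brixley by 11–6.
Lomond vs Dunmore: 1+4 = 5 for Lomond, 12 for Dunmore — Dunmore by 12–5.
Each city drops at least one matchup (Calder loses to Dunmore; Brixley loses to Calder; Lomond loses to Calder; Dunmore loses to Brixley); the cycle Calder > Brixley > Dunmore > Calder rules out a Condorcet winner.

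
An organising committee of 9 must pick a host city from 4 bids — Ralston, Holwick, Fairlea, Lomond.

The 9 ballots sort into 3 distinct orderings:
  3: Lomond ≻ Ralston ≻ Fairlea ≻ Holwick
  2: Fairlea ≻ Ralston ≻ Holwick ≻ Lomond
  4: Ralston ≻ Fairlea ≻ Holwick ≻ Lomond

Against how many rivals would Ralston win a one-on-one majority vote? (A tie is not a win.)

Ralston against each rival (9 organisers):
Ralston vs Holwick: Ralston wins 9–0.
Ralston–Fairlea: Ralston 7–2.
Ralston vs Lomond: Ralston is ranked higher on 2+4 = 6 ballots, Lomond on 3. Ralston wins 6–3.
Ralston beats Holwick, Fairlea, Lomond — 3 pairwise wins.

3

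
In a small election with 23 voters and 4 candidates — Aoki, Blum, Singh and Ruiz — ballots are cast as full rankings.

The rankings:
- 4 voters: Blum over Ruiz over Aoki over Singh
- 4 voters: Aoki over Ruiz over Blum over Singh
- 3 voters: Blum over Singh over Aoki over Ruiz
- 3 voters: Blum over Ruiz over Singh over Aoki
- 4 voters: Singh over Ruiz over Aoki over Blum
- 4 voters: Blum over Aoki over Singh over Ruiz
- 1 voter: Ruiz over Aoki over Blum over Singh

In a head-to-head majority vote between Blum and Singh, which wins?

Blum

Ballots ranking Blum above Singh: 4 + 4 + 3 + 3 + 4 + 1 = 19.
Ballots ranking Singh above Blum: 23 − 19 = 4.
Blum wins the head-to-head 19–4.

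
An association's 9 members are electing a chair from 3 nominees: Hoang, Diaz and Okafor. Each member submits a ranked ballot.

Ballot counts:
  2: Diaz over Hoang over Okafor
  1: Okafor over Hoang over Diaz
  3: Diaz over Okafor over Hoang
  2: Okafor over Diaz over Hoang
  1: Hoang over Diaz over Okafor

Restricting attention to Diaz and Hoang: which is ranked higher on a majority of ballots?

Ballots ranking Diaz above Hoang: 2 + 3 + 2 = 7.
Ballots ranking Hoang above Diaz: 9 − 7 = 2.
Diaz wins the head-to-head 7–2.

Diaz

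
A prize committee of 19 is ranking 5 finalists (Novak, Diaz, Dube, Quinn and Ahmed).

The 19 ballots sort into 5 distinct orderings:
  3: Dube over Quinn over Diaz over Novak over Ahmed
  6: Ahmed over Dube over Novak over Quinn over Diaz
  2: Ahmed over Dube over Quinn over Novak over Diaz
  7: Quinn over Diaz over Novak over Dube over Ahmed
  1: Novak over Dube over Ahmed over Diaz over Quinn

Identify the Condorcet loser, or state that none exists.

Head-to-head results (19 jurors):
Novak vs Diaz: Diaz wins 10–9.
Novak vs Dube: 7+1 = 8 for Novak, 11 for Dube — Dube by 11–8.
Novak vs Quinn: Novak is ranked higher on 6+1 = 7 ballots, Quinn on 12. Quinn wins 12–7.
Novak–Ahmed: Novak 11–8.
Diaz vs Dube: Dube wins 12–7.
Diaz vs Quinn: Quinn wins 18–1.
Diaz–Ahmed: Diaz 10–9.
Dube vs Quinn: 12 to 7, Dube.
Dube vs Ahmed: Dube is ranked higher on 3+7+1 = 11 ballots, Ahmed on 8. Dube wins 11–8.
Quinn vs Ahmed: Quinn is ranked higher on 3+7 = 10 ballots, Ahmed on 9. Quinn wins 10–9.
Ahmed is beaten in every head-to-head and is the Condorcet loser.

Ahmed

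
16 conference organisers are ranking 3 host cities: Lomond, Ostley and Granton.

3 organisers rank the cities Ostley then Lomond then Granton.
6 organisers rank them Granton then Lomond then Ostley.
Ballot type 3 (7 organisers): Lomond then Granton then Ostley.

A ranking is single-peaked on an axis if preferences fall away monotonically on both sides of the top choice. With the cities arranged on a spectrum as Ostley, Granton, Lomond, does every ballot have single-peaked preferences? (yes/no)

Axis positions: Ostley=1, Granton=2, Lomond=3.
Ballot type 1: ranking walks positions 1-3-2; Lomond is ranked above Granton even though Granton lies between Lomond and the peak Ostley on the axis — preferences dip and rise again. Not single-peaked.
Ballot type 2 (peak Granton at position 2): ranking walks positions 2-3-1, expanding outward from the peak — single-peaked.
Ballot type 3 (peak Lomond at position 3): ranking walks positions 3-2-1, expanding outward from the peak — single-peaked.
Ballot type 1 violates single-peakedness, so the profile is not single-peaked on this axis.

no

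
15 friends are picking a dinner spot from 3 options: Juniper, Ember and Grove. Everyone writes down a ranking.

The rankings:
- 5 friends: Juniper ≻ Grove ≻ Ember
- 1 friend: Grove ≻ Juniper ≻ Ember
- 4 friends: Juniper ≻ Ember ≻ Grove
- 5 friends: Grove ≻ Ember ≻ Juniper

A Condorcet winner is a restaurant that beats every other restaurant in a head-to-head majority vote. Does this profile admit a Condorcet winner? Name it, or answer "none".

Check each pair by majority over 15 ballots:
Juniper–Ember: Juniper 10–5.
Juniper vs Grove: Juniper wins 9–6.
Ember vs Grove: Grove, 11–4.
Juniper wins every pairwise contest, so Juniper is the Condorcet winner.

Juniper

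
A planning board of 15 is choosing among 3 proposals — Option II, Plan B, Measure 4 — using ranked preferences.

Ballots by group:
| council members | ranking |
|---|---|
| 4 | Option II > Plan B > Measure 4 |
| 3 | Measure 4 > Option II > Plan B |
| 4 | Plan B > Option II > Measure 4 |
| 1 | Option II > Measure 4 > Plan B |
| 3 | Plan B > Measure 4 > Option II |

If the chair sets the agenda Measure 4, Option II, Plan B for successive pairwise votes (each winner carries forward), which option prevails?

Round 1: Measure 4 vs Option II — 6–9, Option II advances.
Round 2: Option II vs Plan B — 8–7, Option II advances.
Option II survives the agenda.

Option II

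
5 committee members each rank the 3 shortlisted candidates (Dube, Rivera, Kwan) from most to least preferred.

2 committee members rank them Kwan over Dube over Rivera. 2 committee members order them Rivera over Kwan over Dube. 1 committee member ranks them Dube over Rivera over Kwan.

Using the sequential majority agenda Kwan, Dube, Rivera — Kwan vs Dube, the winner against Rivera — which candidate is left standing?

Round 1: Kwan vs Dube — 4–1, Kwan advances.
Round 2: Kwan vs Rivera — 2–3, Rivera advances.
Rivera survives the agenda.

Rivera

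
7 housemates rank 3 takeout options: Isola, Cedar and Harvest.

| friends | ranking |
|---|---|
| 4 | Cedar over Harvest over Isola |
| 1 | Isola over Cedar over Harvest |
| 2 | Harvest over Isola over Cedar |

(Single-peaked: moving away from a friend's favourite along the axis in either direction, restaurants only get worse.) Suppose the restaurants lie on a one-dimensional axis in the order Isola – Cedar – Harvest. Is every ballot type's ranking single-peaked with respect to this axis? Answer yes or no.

no

Axis positions: Isola=1, Cedar=2, Harvest=3.
Ballot type 1 (peak Cedar at position 2): ranking walks positions 2-3-1, expanding outward from the peak — single-peaked.
Ballot type 2 (peak Isola at position 1): ranking walks positions 1-2-3, expanding outward from the peak — single-peaked.
Ballot type 3: ranking walks positions 3-1-2; Isola is ranked above Cedar even though Cedar lies between Isola and the peak Harvest on the axis — preferences dip and rise again. Not single-peaked.
Ballot type 3 violates single-peakedness, so the profile is not single-peaked on this axis.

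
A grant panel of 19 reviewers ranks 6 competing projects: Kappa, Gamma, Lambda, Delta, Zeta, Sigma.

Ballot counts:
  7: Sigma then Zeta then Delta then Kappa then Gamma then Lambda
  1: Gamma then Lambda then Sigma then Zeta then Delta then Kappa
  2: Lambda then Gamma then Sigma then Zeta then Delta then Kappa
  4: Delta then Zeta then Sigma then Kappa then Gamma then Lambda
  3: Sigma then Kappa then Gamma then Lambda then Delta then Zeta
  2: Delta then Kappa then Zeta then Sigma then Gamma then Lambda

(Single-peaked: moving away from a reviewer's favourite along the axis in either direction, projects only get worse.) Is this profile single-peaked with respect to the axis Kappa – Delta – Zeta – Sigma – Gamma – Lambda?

no

Axis positions: Kappa=1, Delta=2, Zeta=3, Sigma=4, Gamma=5, Lambda=6.
Ballot type 1 (peak Sigma at position 4): ranking walks positions 4-3-2-1-5-6, expanding outward from the peak — single-peaked.
Ballot type 2 (peak Gamma at position 5): ranking walks positions 5-6-4-3-2-1, expanding outward from the peak — single-peaked.
Ballot type 3 (peak Lambda at position 6): ranking walks positions 6-5-4-3-2-1, expanding outward from the peak — single-peaked.
Ballot type 4 (peak Delta at position 2): ranking walks positions 2-3-4-1-5-6, expanding outward from the peak — single-peaked.
Ballot type 5: ranking walks positions 4-1-5-6-2-3; Kappa is ranked above Zeta even though Zeta lies between Kappa and the peak Sigma on the axis — preferences dip and rise again. Not single-peaked.
Ballot type 6 (peak Delta at position 2): ranking walks positions 2-1-3-4-5-6, expanding outward from the peak — single-peaked.
Ballot type 5 violates single-peakedness, so the profile is not single-peaked on this axis.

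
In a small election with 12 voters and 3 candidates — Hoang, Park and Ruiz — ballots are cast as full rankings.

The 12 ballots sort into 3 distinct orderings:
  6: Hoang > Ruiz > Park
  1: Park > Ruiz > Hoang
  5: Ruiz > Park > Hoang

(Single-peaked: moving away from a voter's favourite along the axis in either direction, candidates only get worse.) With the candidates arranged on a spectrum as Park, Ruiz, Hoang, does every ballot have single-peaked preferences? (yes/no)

Axis positions: Park=1, Ruiz=2, Hoang=3.
Bloc 1 (peak Hoang at position 3): ranking walks positions 3-2-1, expanding outward from the peak — single-peaked.
Bloc 2 (peak Park at position 1): ranking walks positions 1-2-3, expanding outward from the peak — single-peaked.
Bloc 3 (peak Ruiz at position 2): ranking walks positions 2-1-3, expanding outward from the peak — single-peaked.
Every ranking is single-peaked on this axis.

yes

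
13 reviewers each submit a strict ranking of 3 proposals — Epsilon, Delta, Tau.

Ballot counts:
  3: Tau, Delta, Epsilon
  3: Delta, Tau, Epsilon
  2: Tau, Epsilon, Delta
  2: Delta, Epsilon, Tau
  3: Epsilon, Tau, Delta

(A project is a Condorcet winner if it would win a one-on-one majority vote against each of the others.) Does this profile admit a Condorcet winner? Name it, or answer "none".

Head-to-head results (13 reviewers):
Epsilon vs Delta: Delta, 8–5.
Epsilon–Tau: Tau 8–5.
Delta vs Tau: Tau wins 8–5.
Tau defeats every rival head-to-head and is the Condorcet winner.

Tau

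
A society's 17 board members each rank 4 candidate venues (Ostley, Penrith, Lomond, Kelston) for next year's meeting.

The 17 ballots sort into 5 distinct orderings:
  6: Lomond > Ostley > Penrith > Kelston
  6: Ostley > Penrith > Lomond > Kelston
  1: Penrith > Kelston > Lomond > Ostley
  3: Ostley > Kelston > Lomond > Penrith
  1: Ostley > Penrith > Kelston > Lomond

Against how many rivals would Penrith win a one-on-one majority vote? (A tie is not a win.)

1

Penrith against each rival (17 organisers):
Penrith vs Ostley: Penrith preferred on 1 ballot; Ostley wins 16–1.
Penrith vs Lomond: 6+1+1 = 8 for Penrith, 9 for Lomond — Lomond by 9–8.
Penrith vs Kelston: Penrith preferred on 6+6+1+1 = 14 ballots; Penrith wins 14–3.
Penrith beats Kelston; loses to Ostley, Lomond — 1 pairwise win.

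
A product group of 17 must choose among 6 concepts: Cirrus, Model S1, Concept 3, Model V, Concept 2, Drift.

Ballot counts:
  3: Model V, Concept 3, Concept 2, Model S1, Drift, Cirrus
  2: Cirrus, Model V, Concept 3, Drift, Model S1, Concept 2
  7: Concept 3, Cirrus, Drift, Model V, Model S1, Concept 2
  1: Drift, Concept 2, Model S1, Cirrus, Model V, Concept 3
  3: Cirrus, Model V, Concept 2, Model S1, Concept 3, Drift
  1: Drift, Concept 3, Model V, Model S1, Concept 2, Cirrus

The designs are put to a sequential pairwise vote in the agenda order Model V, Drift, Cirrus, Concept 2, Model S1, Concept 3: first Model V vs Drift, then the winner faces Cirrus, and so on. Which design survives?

Round 1: Model V vs Drift — 8–9, Drift advances.
Round 2: Drift vs Cirrus — 5–12, Cirrus advances.
Round 3: Cirrus vs Concept 2 — 12–5, Cirrus advances.
Round 4: Cirrus vs Model S1 — 12–5, Cirrus advances.
Round 5: Cirrus vs Concept 3 — 6–11, Concept 3 advances.
Concept 3 survives the agenda.

Concept 3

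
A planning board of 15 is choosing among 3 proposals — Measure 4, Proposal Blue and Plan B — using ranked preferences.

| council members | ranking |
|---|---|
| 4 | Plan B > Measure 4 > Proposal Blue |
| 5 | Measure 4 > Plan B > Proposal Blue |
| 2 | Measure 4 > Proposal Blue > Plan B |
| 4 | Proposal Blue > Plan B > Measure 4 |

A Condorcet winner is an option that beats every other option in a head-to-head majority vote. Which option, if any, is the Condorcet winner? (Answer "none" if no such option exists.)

Pairwise majorities:
Measure 4 vs Proposal Blue: Measure 4, 11–4.
Measure 4–Plan B: Plan B 8–7.
Proposal Blue vs Plan B: Plan B, 9–6.
Only Plan B has no losses; Plan B is the Condorcet winner.

Plan B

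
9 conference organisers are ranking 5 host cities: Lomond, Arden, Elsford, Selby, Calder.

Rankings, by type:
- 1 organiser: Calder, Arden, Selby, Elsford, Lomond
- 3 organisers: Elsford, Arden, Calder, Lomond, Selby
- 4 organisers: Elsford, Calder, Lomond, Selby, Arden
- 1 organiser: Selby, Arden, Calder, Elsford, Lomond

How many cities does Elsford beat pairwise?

Elsford against each rival (9 organisers):
Elsford vs Lomond: Elsford preferred on 1+3+4+1 = 9 ballots; Elsford wins 9–0.
Elsford vs Arden: 7 to 2, Elsford.
Elsford–Selby: Elsford 7–2.
Elsford vs Calder: Elsford is ranked higher on 3+4 = 7 ballots, Calder on 2. Elsford wins 7–2.
Elsford beats Lomond, Arden, Selby, Calder — 4 pairwise wins.

4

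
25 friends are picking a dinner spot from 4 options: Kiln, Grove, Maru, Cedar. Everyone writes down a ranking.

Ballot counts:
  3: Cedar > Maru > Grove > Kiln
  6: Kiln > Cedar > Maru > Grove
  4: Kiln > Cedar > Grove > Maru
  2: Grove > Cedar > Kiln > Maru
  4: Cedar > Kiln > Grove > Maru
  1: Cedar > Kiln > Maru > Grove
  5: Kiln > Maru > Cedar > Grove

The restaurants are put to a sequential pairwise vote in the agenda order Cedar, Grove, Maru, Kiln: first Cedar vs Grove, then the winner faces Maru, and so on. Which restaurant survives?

Kiln

Round 1: Cedar vs Grove — 23–2, Cedar advances.
Round 2: Cedar vs Maru — 20–5, Cedar advances.
Round 3: Cedar vs Kiln — 10–15, Kiln advances.
The agenda winner is Kiln.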